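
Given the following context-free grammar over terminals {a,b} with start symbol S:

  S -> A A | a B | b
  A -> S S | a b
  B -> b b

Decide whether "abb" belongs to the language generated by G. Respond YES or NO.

Convert to CNF:
  S -> A A | T0 B | b
  A -> S S | T0 T1
  B -> T1 T1
  T0 -> a
  T1 -> b

Fill CYK table bottom-up:
  [0..0]={T0}  "a"  orig:{}
  [1..1]={S,T1}  "b"  orig:{S}
  [2..2]={S,T1}  "b"  orig:{S}
  [0..1]={A}  "ab"
  [1..2]={A,B}  "bb"
  [0..2]={S}  "abb"

S ∈ T[0,2] ⇒ YES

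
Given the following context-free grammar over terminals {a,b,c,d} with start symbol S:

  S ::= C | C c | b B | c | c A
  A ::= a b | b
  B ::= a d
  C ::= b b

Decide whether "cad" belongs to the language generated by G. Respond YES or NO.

CNF form of G:
  S -> C T3 | T1 B | T1 T1 | T3 A | c
  A -> T0 T1 | b
  B -> T0 T2
  C -> T1 T1
  T0 -> a
  T1 -> b
  T2 -> d
  T3 -> c

CYK fill:
  [0..0]={S,T3}  "c"  orig:{S}
  [1..1]={T0}  "a"  orig:{}
  [2..2]={T2}  "d"  orig:{}
  [0..1]=∅  "ca"
  [1..2]={B}  "ad"
  [0..2]=∅  "cad"

S ∉ T[0,2] ⇒ NO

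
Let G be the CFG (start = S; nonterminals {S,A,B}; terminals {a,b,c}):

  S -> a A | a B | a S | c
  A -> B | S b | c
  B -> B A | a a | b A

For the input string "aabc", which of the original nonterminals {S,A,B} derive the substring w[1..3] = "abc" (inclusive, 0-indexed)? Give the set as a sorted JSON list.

Convert to CNF:
  S -> T1 A | T1 B | T1 S | c
  A -> B A | S T0 | T0 A | T1 T1 | c
  B -> B A | T0 A | T1 T1
  T0 -> b
  T1 -> a

CYK table (by increasing span) (cells [i..j] with 1 ≤ i ≤ j ≤ 3 only):
  [1..1]={T1}  "a"  orig:{}
  [2..2]={T0}  "b"  orig:{}
  [3..3]={A,S}  "c"
  [1..2]=∅  "ab"
  [2..3]={A,B}  "bc"
  [1..3]={S}  "abc"

Original NTs in T[1,3] deriving "abc": ["S"]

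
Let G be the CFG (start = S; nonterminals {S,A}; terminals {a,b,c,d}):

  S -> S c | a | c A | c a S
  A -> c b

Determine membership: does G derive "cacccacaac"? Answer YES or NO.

Convert to CNF:
  S -> S T0 | T0 A | T0 X3 | a
  A -> T0 T1
  T0 -> c
  T1 -> b
  T2 -> a
  X3 -> T2 S

Fill CYK table bottom-up:
  T[0,0] 'c' = {T0}  orig:{}
  T[1,1] 'a' = {S,T2}  orig:{S}
  T[2,2] 'c' = {T0}  orig:{}
  T[3,3] 'c' = {T0}  orig:{}
  T[4,4] 'c' = {T0}  orig:{}
  T[5,5] 'a' = {S,T2}  orig:{S}
  T[6,6] 'c' = {T0}  orig:{}
  T[7,7] 'a' = {S,T2}  orig:{S}
  T[8,8] 'a' = {S,T2}  orig:{S}
  T[9,9] 'c' = {T0}  orig:{}
  T[0,1] 'ca' = ∅
  T[1,2] 'ac' = {S}
  T[2,3] 'cc' = ∅
  T[3,4] 'cc' = ∅
  T[4,5] 'ca' = ∅
  T[5,6] 'ac' = {S}
  T[6,7] 'ca' = ∅
  T[7,8] 'aa' = {X3}  orig:{}
  T[8,9] 'ac' = {S}
  T[0,2] 'cac' = ∅
  T[1,3] 'acc' = {S}
  T[2,4] 'ccc' = ∅
  T[3,5] 'cca' = ∅
  T[4,6] 'cac' = ∅
  T[5,7] 'aca' = ∅
  T[6,8] 'caa' = {S}
  T[7,9] 'aac' = {X3}  orig:{}
  T[0,3] 'cacc' = ∅
  T[1,4] 'accc' = {S}
  T[2,5] 'ccca' = ∅
  T[3,6] 'ccac' = ∅
  T[4,7] 'caca' = ∅
  T[5,8] 'acaa' = {X3}  orig:{}
  T[6,9] 'caac' = {S}
  T[0,4] 'caccc' = ∅
  T[1,5] 'accca' = ∅
  T[2,6] 'cccac' = ∅
  T[3,7] 'ccaca' = ∅
  T[4,8] 'cacaa' = {S}
  T[5,9] 'acaac' = {X3}  orig:{}
  T[0,5] 'caccca' = ∅
  T[1,6] 'acccac' = ∅
  T[2,7] 'cccaca' = ∅
  T[3,8] 'ccacaa' = ∅
  T[4,9] 'cacaac' = {S}
  T[0,6] 'cacccac' = ∅
  T[1,7] 'acccaca' = ∅
  T[2,8] 'cccacaa' = ∅
  T[3,9] 'ccacaac' = ∅
  T[0,7] 'cacccaca' = ∅
  T[1,8] 'acccacaa' = ∅
  T[2,9] 'cccacaac' = ∅
  T[0,8] 'cacccacaa' = ∅
  T[1,9] 'acccacaac' = ∅
  T[0,9] 'cacccacaac' = ∅

S ∉ T[0,9] ⇒ NO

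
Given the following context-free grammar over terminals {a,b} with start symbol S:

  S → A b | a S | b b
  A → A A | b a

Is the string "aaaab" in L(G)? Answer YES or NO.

CNF form of G:
  S -> A T0 | T0 T0 | T1 S
  A -> A A | T0 T1
  T0 -> b
  T1 -> a

CYK fill:
  T[0,0] 'a' = {T1}  orig:{}
  T[1,1] 'a' = {T1}  orig:{}
  T[2,2] 'a' = {T1}  orig:{}
  T[3,3] 'a' = {T1}  orig:{}
  T[4,4] 'b' = {T0}  orig:{}
  T[0,1] 'aa' = ∅
  T[1,2] 'aa' = ∅
  T[2,3] 'aa' = ∅
  T[3,4] 'ab' = ∅
  T[0,2] 'aaa' = ∅
  T[1,3] 'aaa' = ∅
  T[2,4] 'aab' = ∅
  T[0,3] 'aaaa' = ∅
  T[1,4] 'aaab' = ∅
  T[0,4] 'aaaab' = ∅

S ∉ T[0,4] ⇒ NO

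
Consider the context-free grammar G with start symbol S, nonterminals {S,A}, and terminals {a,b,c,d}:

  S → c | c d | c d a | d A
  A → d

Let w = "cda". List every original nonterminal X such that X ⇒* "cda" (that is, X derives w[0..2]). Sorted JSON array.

CNF form of G:
  S -> T0 T1 | T0 X3 | T1 A | c
  A -> d
  T0 -> c
  T1 -> d
  T2 -> a
  X3 -> T1 T2

Fill CYK table bottom-up — only the sub-triangle for w[0..2]:
  cell(0,0) c: {S,T0}  orig:{S}
  cell(1,1) d: {A,T1}  orig:{A}
  cell(2,2) a: {T2}  orig:{}
  cell(0,1) cd: {S}
  cell(1,2) da: {X3}  orig:{}
  cell(0,2) cda: {S}

Original NTs in T[0,2] deriving "cda": ["S"]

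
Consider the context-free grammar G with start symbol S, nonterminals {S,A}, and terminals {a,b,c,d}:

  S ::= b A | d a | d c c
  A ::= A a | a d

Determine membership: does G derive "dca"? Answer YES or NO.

Convert to CNF:
  S -> T1 T0 | T1 X4 | T2 A
  A -> A T0 | T0 T1
  T0 -> a
  T1 -> d
  T2 -> b
  T3 -> c
  X4 -> T3 T3

Fill CYK table bottom-up:
  T[0,0] 'd' = {T1}  orig:{}
  T[1,1] 'c' = {T3}  orig:{}
  T[2,2] 'a' = {T0}  orig:{}
  T[0,1] 'dc' = ∅
  T[1,2] 'ca' = ∅
  T[0,2] 'dca' = ∅

S ∉ T[0,2] ⇒ NO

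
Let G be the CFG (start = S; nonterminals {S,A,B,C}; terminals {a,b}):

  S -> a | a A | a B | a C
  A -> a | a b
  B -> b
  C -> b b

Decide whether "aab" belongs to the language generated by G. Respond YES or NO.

CNF form of G:
  S -> T0 A | T0 B | T0 C | a
  A -> T0 T1 | a
  B -> b
  C -> T1 T1
  T0 -> a
  T1 -> b

Fill CYK table bottom-up:
  T[0,0] 'a' = {A,S,T0}  orig:{A,S}
  T[1,1] 'a' = {A,S,T0}  orig:{A,S}
  T[2,2] 'b' = {B,T1}  orig:{B}
  T[0,1] 'aa' = {S}
  T[1,2] 'ab' = {A,S}
  T[0,2] 'aab' = {S}

S ∈ T[0,2] ⇒ YES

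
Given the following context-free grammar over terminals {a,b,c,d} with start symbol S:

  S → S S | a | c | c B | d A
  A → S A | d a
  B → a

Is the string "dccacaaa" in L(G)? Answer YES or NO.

CNF form of G:
  S -> S S | T0 A | T2 B | a | c
  A -> S A | T0 T1
  B -> a
  T0 -> d
  T1 -> a
  T2 -> c

Fill CYK table bottom-up:
  T[0,0] 'd' = {T0}  orig:{}
  T[1,1] 'c' = {S,T2}  orig:{S}
  T[2,2] 'c' = {S,T2}  orig:{S}
  T[3,3] 'a' = {B,S,T1}  orig:{B,S}
  T[4,4] 'c' = {S,T2}  orig:{S}
  T[5,5] 'a' = {B,S,T1}  orig:{B,S}
  T[6,6] 'a' = {B,S,T1}  orig:{B,S}
  T[7,7] 'a' = {B,S,T1}  orig:{B,S}
  T[0,1] 'dc' = ∅
  T[1,2] 'cc' = {S}
  T[2,3] 'ca' = {S}
  T[3,4] 'ac' = {S}
  T[4,5] 'ca' = {S}
  T[5,6] 'aa' = {S}
  T[6,7] 'aa' = {S}
  T[0,2] 'dcc' = ∅
  T[1,3] 'cca' = {S}
  T[2,4] 'cac' = {S}
  T[3,5] 'aca' = {S}
  T[4,6] 'caa' = {S}
  T[5,7] 'aaa' = {S}
  T[0,3] 'dcca' = ∅
  T[1,4] 'ccac' = {S}
  T[2,5] 'caca' = {S}
  T[3,6] 'acaa' = {S}
  T[4,7] 'caaa' = {S}
  T[0,4] 'dccac' = ∅
  T[1,5] 'ccaca' = {S}
  T[2,6] 'cacaa' = {S}
  T[3,7] 'acaaa' = {S}
  T[0,5] 'dccaca' = ∅
  T[1,6] 'ccacaa' = {S}
  T[2,7] 'cacaaa' = {S}
  T[0,6] 'dccacaa' = ∅
  T[1,7] 'ccacaaa' = {S}
  T[0,7] 'dccacaaa' = ∅

S ∉ T[0,7] ⇒ NO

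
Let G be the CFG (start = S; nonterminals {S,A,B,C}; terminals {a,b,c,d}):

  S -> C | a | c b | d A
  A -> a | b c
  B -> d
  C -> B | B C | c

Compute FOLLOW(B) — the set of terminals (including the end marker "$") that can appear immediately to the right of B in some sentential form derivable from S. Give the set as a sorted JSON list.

FIRST sets, iterate to fixpoint:
round 1:
  A via A→a: +{a}
  A via A→b c: +{b}
  B via B→d: +{d}
  C via C→B: +{d}
  C via C→c: +{c}
  S via S→C: +{c,d}
  S via S→a: +{a}
  FIRST[S]={a,c,d}  FIRST[A]={a,b}  FIRST[B]={d}  FIRST[C]={c,d}
round 2: (no change)
  FIRST[S]={a,c,d}  FIRST[A]={a,b}  FIRST[B]={d}  FIRST[C]={c,d}

Compute FOLLOW by fixpoint:
initialize: $ ∈ FOLLOW(S)
pass 1:
  C→B C: FOLLOW(B) ⊇ FIRST(C) = {c,d}; new: +{c,d}
  S→C: FOLLOW(C) ⊇ FOLLOW(S) ⊇ {$}; new: +{$}
  S→d A: FOLLOW(A) ⊇ FOLLOW(S) ⊇ {$}; new: +{$}
  FOLLOW(S)={$}  FOLLOW(A)={$}  FOLLOW(B)={c,d}  FOLLOW(C)={$}
pass 2:
  C→B: FOLLOW(B) ⊇ FOLLOW(C) ⊇ {$}; new: +{$}
  FOLLOW(S)={$}  FOLLOW(A)={$}  FOLLOW(B)={$,c,d}  FOLLOW(C)={$}
pass 3: — fixpoint
  FOLLOW(S)={$}  FOLLOW(A)={$}  FOLLOW(B)={$,c,d}  FOLLOW(C)={$}

FOLLOW(B) = ["$", "c", "d"]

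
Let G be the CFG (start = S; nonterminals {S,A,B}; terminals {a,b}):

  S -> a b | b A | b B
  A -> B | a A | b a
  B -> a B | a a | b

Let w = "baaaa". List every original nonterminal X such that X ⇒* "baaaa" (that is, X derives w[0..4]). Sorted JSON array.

CNF form of G:
  S -> T0 T1 | T1 A | T1 B
  A -> T0 A | T0 B | T0 T0 | T1 T0 | b
  B -> T0 B | T0 T0 | b
  T0 -> a
  T1 -> b

Fill CYK table bottom-up, restricted to cells inside w[0..4]:
  cell(0,0) b: {A,B,T1}  orig:{A,B}
  cell(1,1) a: {T0}  orig:{}
  cell(2,2) a: {T0}  orig:{}
  cell(3,3) a: {T0}  orig:{}
  cell(4,4) a: {T0}  orig:{}
  cell(0,1) ba: {A}
  cell(1,2) aa: {A,B}
  cell(2,3) aa: {A,B}
  cell(3,4) aa: {A,B}
  cell(0,2) baa: {S}
  cell(1,3) aaa: {A,B}
  cell(2,4) aaa: {A,B}
  cell(0,3) baaa: {S}
  cell(1,4) aaaa: {A,B}
  cell(0,4) baaaa: {S}

Original NTs in T[0,4] deriving "baaaa": ["S"]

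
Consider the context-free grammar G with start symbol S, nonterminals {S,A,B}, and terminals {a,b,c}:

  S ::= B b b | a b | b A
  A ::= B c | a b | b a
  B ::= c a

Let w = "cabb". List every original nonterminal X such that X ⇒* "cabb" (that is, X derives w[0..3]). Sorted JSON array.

Convert to CNF:
  S -> B X3 | T1 T2 | T2 A
  A -> B T0 | T1 T2 | T2 T1
  B -> T0 T1
  T0 -> c
  T1 -> a
  T2 -> b
  X3 -> T2 T2

Fill CYK table bottom-up (cells [i..j] with 0 ≤ i ≤ j ≤ 3 only):
  T[0,0] 'c' = {T0}  orig:{}
  T[1,1] 'a' = {T1}  orig:{}
  T[2,2] 'b' = {T2}  orig:{}
  T[3,3] 'b' = {T2}  orig:{}
  T[0,1] 'ca' = {B}
  T[1,2] 'ab' = {A,S}
  T[2,3] 'bb' = {X3}  orig:{}
  T[0,2] 'cab' = ∅
  T[1,3] 'abb' = ∅
  T[0,3] 'cabb' = {S}

Original NTs in T[0,3] deriving "cabb": ["S"]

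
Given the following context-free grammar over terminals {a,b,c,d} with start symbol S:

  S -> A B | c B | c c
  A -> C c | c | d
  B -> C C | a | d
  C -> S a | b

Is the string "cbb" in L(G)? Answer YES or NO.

Convert to CNF:
  S -> A B | T0 B | T0 T0
  A -> C T0 | c | d
  B -> C C | a | d
  C -> S T1 | b
  T0 -> c
  T1 -> a

CYK fill:
  [0..0]={A,T0}  "c"  orig:{A}
  [1..1]={C}  "b"
  [2..2]={C}  "b"
  [0..1]=∅  "cb"
  [1..2]={B}  "bb"
  [0..2]={S}  "cbb"

S ∈ T[0,2] ⇒ YES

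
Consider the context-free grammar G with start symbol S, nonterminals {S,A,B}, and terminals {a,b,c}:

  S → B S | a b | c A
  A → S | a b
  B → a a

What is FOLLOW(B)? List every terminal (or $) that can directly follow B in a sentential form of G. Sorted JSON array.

Compute FIRST by fixpoint:
iter 1:
  A via A→a b: +{a}
  B via B→a a: +{a}
  S via S→B S: +{a}
  S via S→c A: +{c}
  S: {a,c}  A: {a}  B: {a}
iter 2:
  A via A→S: +{c}
  S: {a,c}  A: {a,c}  B: {a}
iter 3: (no change)
  S: {a,c}  A: {a,c}  B: {a}

FOLLOW sets:
initialize: $ ∈ FOLLOW(S)
iter 1:
  S→B S: FOLLOW(B) ⊇ FIRST(S) = {a,c}; new: +{a,c}
  S→c A: FOLLOW(A) ⊇ FOLLOW(S) ⊇ {$}; new: +{$}
  FOLLOW[S]={$}  FOLLOW[A]={$}  FOLLOW[B]={a,c}
iter 2: (stable)
  FOLLOW[S]={$}  FOLLOW[A]={$}  FOLLOW[B]={a,c}

FOLLOW(B) = ["a", "c"]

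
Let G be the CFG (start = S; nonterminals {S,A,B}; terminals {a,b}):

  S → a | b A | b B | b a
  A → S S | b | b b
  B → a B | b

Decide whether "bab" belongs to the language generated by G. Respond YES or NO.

CNF form of G:
  S -> T0 A | T0 B | T0 T1 | a
  A -> S S | T0 T0 | b
  B -> T1 B | b
  T0 -> b
  T1 -> a

CYK table (by increasing span):
  [0..0]={A,B,T0}  "b"  orig:{A,B}
  [1..1]={S,T1}  "a"  orig:{S}
  [2..2]={A,B,T0}  "b"  orig:{A,B}
  [0..1]={S}  "ba"
  [1..2]={B}  "ab"
  [0..2]={S}  "bab"

S ∈ T[0,2] ⇒ YES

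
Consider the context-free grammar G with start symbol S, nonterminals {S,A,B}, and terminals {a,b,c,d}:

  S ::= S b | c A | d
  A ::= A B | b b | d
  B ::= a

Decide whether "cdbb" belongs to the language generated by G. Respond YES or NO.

Convert to CNF:
  S -> S T0 | T1 A | d
  A -> A B | T0 T0 | d
  B -> a
  T0 -> b
  T1 -> c

CYK table (by increasing span):
  cell(0,0) c: {T1}  orig:{}
  cell(1,1) d: {A,S}
  cell(2,2) b: {T0}  orig:{}
  cell(3,3) b: {T0}  orig:{}
  cell(0,1) cd: {S}
  cell(1,2) db: {S}
  cell(2,3) bb: {A}
  cell(0,2) cdb: {S}
  cell(1,3) dbb: {S}
  cell(0,3) cdbb: {S}

S ∈ T[0,3] ⇒ YES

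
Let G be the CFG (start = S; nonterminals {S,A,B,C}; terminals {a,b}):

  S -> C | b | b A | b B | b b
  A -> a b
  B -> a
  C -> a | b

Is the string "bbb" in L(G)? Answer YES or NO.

CNF form of G:
  S -> T1 A | T1 B | T1 T1 | a | b
  A -> T0 T1
  B -> a
  C -> a | b
  T0 -> a
  T1 -> b

CYK fill:
  cell(0,0) b: {C,S,T1}  orig:{C,S}
  cell(1,1) b: {C,S,T1}  orig:{C,S}
  cell(2,2) b: {C,S,T1}  orig:{C,S}
  cell(0,1) bb: {S}
  cell(1,2) bb: {S}
  cell(0,2) bbb: ∅

S ∉ T[0,2] ⇒ NO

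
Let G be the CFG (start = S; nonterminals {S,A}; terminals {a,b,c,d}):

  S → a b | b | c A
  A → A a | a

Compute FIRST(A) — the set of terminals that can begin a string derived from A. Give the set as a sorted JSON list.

FIRST iteration:
iter 1:
  A via A→a: +{a}
  S via S→a b: +{a}
  S via S→b: +{b}
  S via S→c A: +{c}
  FIRST(S)={a,b,c}  FIRST(A)={a}
iter 2: (no change)
  FIRST(S)={a,b,c}  FIRST(A)={a}

FIRST(A) = ["a"]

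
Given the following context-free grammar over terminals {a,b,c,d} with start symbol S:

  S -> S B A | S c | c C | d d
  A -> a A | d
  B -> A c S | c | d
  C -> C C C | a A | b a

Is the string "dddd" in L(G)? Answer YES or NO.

CNF form of G:
  S -> S T1 | S X6 | T1 C | T3 T3
  A -> T0 A | d
  B -> A X4 | c | d
  C -> C X5 | T0 A | T2 T0
  T0 -> a
  T1 -> c
  T2 -> b
  T3 -> d
  X4 -> T1 S
  X5 -> C C
  X6 -> B A

Fill CYK table bottom-up:
  [0..0]={A,B,T3}  "d"  orig:{A,B}
  [1..1]={A,B,T3}  "d"  orig:{A,B}
  [2..2]={A,B,T3}  "d"  orig:{A,B}
  [3..3]={A,B,T3}  "d"  orig:{A,B}
  [0..1]={S,X6}  "dd"  orig:{S}
  [1..2]={S,X6}  "dd"  orig:{S}
  [2..3]={S,X6}  "dd"  orig:{S}
  [0..2]=∅  "ddd"
  [1..3]=∅  "ddd"
  [0..3]={S}  "dddd"

S ∈ T[0,3] ⇒ YES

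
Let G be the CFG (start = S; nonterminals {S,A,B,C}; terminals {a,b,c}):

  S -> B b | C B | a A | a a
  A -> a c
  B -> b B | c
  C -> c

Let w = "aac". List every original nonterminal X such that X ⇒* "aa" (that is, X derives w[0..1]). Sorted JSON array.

Convert to CNF:
  S -> B T2 | C B | T0 A | T0 T0
  A -> T0 T1
  B -> T2 B | c
  C -> c
  T0 -> a
  T1 -> c
  T2 -> b

Fill CYK table bottom-up, restricted to cells inside w[0..1]:
  T[0,0] 'a' = {T0}  orig:{}
  T[1,1] 'a' = {T0}  orig:{}
  T[0,1] 'aa' = {S}

Original NTs in T[0,1] deriving "aa": ["S"]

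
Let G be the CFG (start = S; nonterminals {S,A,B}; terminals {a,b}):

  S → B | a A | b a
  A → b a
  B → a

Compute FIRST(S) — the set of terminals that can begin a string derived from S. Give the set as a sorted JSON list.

Compute FIRST by fixpoint:
iter 1:
  A via A→b a: +{b}
  B via B→a: +{a}
  S via S→B: +{a}
  S via S→b a: +{b}
  FIRST(S)={a,b}  FIRST(A)={b}  FIRST(B)={a}
iter 2: — fixpoint
  FIRST(S)={a,b}  FIRST(A)={b}  FIRST(B)={a}

FIRST(S) = ["a", "b"]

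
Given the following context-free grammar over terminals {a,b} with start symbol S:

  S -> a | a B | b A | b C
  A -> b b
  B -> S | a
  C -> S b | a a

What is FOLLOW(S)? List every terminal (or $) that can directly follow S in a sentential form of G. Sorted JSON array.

FIRST iteration:
iter 1:
  A via A→b b: +{b}
  B via B→a: +{a}
  C via C→a a: +{a}
  S via S→a: +{a}
  S via S→b A: +{b}
  FIRST(S)={a,b}  FIRST(A)={b}  FIRST(B)={a}  FIRST(C)={a}
iter 2:
  B via B→S: +{b}
  C via C→S b: +{b}
  FIRST(S)={a,b}  FIRST(A)={b}  FIRST(B)={a,b}  FIRST(C)={a,b}
iter 3: — fixpoint
  FIRST(S)={a,b}  FIRST(A)={b}  FIRST(B)={a,b}  FIRST(C)={a,b}

FOLLOW iteration:
FOLLOW(S) := {$}
pass 1:
  C→S b: FOLLOW(S) ⊇ FIRST(b) = {b}; new: +{b}
  S→a B: FOLLOW(B) ⊇ FOLLOW(S) ⊇ {$,b}; new: +{$,b}
  S→b A: FOLLOW(A) ⊇ FOLLOW(S) ⊇ {$,b}; new: +{$,b}
  S→b C: FOLLOW(C) ⊇ FOLLOW(S) ⊇ {$,b}; new: +{$,b}
  FOLLOW(S)={$,b}  FOLLOW(A)={$,b}  FOLLOW(B)={$,b}  FOLLOW(C)={$,b}
pass 2: done
  FOLLOW(S)={$,b}  FOLLOW(A)={$,b}  FOLLOW(B)={$,b}  FOLLOW(C)={$,b}

FOLLOW(S) = ["$", "b"]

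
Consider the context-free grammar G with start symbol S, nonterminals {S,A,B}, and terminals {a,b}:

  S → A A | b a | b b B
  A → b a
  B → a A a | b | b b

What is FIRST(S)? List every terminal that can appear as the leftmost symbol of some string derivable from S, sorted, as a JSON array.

FIRST iteration:
[1]
  A via A→b a: +{b}
  B via B→a A a: +{a}
  B via B→b: +{b}
  S via S→A A: +{b}
  FIRST[S]={b}  FIRST[A]={b}  FIRST[B]={a,b}
[2] (no change)
  FIRST[S]={b}  FIRST[A]={b}  FIRST[B]={a,b}

FIRST(S) = ["b"]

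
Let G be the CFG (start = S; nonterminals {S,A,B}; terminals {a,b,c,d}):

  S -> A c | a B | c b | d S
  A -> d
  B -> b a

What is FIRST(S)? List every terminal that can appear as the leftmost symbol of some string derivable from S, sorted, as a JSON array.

FIRST sets, iterate to fixpoint:
pass 1:
  A via A→d: +{d}
  B via B→b a: +{b}
  S via S→A c: +{d}
  S via S→a B: +{a}
  S via S→c b: +{c}
  FIRST[S]={a,c,d}  FIRST[A]={d}  FIRST[B]={b}
pass 2: (stable)
  FIRST[S]={a,c,d}  FIRST[A]={d}  FIRST[B]={b}

FIRST(S) = ["a", "c", "d"]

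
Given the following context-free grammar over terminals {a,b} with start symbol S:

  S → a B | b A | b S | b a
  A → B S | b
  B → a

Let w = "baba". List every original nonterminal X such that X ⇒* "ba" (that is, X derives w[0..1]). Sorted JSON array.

CNF form of G:
  S -> T0 B | T1 A | T1 S | T1 T0
  A -> B S | b
  B -> a
  T0 -> a
  T1 -> b

CYK table (by increasing span) — only the sub-triangle for w[0..1]:
  cell(0,0) b: {A,T1}  orig:{A}
  cell(1,1) a: {B,T0}  orig:{B}
  cell(0,1) ba: {S}

Original NTs in T[0,1] deriving "ba": ["S"]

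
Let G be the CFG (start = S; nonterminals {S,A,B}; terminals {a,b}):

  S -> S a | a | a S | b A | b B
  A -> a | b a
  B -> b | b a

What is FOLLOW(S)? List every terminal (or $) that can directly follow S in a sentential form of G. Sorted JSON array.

FIRST iteration:
round 1:
  A via A→a: +{a}
  A via A→b a: +{b}
  B via B→b: +{b}
  S via S→a: +{a}
  S via S→b A: +{b}
  FIRST(S)={a,b}  FIRST(A)={a,b}  FIRST(B)={b}
round 2: (stable)
  FIRST(S)={a,b}  FIRST(A)={a,b}  FIRST(B)={b}

Compute FOLLOW by fixpoint:
FOLLOW(S) := {$}
iter 1:
  S→S a: FOLLOW(S) ⊇ FIRST(a) = {a}; new: +{a}
  S→b A: FOLLOW(A) ⊇ FOLLOW(S) ⊇ {$,a}; new: +{$,a}
  S→b B: FOLLOW(B) ⊇ FOLLOW(S) ⊇ {$,a}; new: +{$,a}
  S: {$,a}  A: {$,a}  B: {$,a}
iter 2: (no change)
  S: {$,a}  A: {$,a}  B: {$,a}

FOLLOW(S) = ["$", "a"]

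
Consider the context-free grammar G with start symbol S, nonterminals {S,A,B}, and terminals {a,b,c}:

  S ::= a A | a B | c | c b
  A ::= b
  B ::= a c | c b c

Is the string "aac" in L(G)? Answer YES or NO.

Convert to CNF:
  S -> T0 A | T0 B | T1 T2 | c
  A -> b
  B -> T0 T1 | T1 X3
  T0 -> a
  T1 -> c
  T2 -> b
  X3 -> T2 T1

Fill CYK table bottom-up:
  [0..0]={T0}  "a"  orig:{}
  [1..1]={T0}  "a"  orig:{}
  [2..2]={S,T1}  "c"  orig:{S}
  [0..1]=∅  "aa"
  [1..2]={B}  "ac"
  [0..2]={S}  "aac"

S ∈ T[0,2] ⇒ YES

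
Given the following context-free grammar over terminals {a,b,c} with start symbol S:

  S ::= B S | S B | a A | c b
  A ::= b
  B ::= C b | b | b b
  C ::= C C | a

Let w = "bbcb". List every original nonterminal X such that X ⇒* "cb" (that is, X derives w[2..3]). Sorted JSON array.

Convert to CNF:
  S -> B S | S B | T1 A | T2 T0
  A -> b
  B -> C T0 | T0 T0 | b
  C -> C C | a
  T0 -> b
  T1 -> a
  T2 -> c

Fill CYK table bottom-up (cells [i..j] with 2 ≤ i ≤ j ≤ 3 only):
  T[2,2] 'c' = {T2}  orig:{}
  T[3,3] 'b' = {A,B,T0}  orig:{A,B}
  T[2,3] 'cb' = {S}

Original NTs in T[2,3] deriving "cb": ["S"]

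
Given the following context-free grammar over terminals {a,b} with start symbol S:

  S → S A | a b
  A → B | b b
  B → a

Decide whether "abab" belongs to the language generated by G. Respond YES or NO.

CNF form of G:
  S -> S A | T1 T0
  A -> T0 T0 | a
  B -> a
  T0 -> b
  T1 -> a

CYK table (by increasing span):
  T[0,0] 'a' = {A,B,T1}  orig:{A,B}
  T[1,1] 'b' = {T0}  orig:{}
  T[2,2] 'a' = {A,B,T1}  orig:{A,B}
  T[3,3] 'b' = {T0}  orig:{}
  T[0,1] 'ab' = {S}
  T[1,2] 'ba' = ∅
  T[2,3] 'ab' = {S}
  T[0,2] 'aba' = {S}
  T[1,3] 'bab' = ∅
  T[0,3] 'abab' = ∅

S ∉ T[0,3] ⇒ NO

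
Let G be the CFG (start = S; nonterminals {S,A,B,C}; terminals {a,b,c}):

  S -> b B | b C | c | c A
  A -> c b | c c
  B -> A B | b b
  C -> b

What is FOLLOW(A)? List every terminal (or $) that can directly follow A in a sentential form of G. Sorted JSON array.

FIRST iteration:
[1]
  A via A→c b: +{c}
  B via B→A B: +{c}
  B via B→b b: +{b}
  C via C→b: +{b}
  S via S→b B: +{b}
  S via S→c: +{c}
  FIRST(S)={b,c}  FIRST(A)={c}  FIRST(B)={b,c}  FIRST(C)={b}
[2] (stable)
  FIRST(S)={b,c}  FIRST(A)={c}  FIRST(B)={b,c}  FIRST(C)={b}

FOLLOW iteration:
seed FOLLOW(S) with $
iter 1:
  B→A B: FOLLOW(A) ⊇ FIRST(B) = {b,c}; new: +{b,c}
  S→b B: FOLLOW(B) ⊇ FOLLOW(S) ⊇ {$}; new: +{$}
  S→b C: FOLLOW(C) ⊇ FOLLOW(S) ⊇ {$}; new: +{$}
  S→c A: FOLLOW(A) ⊇ FOLLOW(S) ⊇ {$}; new: +{$}
  FOLLOW[S]={$}  FOLLOW[A]={$,b,c}  FOLLOW[B]={$}  FOLLOW[C]={$}
iter 2: (no change)
  FOLLOW[S]={$}  FOLLOW[A]={$,b,c}  FOLLOW[B]={$}  FOLLOW[C]={$}

FOLLOW(A) = ["$", "b", "c"]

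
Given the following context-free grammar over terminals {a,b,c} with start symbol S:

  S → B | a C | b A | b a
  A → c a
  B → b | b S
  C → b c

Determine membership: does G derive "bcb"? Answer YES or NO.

Convert to CNF:
  S -> T1 C | T2 A | T2 S | T2 T1 | b
  A -> T0 T1
  B -> T2 S | b
  C -> T2 T0
  T0 -> c
  T1 -> a
  T2 -> b

Fill CYK table bottom-up:
  cell(0,0) b: {B,S,T2}  orig:{B,S}
  cell(1,1) c: {T0}  orig:{}
  cell(2,2) b: {B,S,T2}  orig:{B,S}
  cell(0,1) bc: {C}
  cell(1,2) cb: ∅
  cell(0,2) bcb: ∅

S ∉ T[0,2] ⇒ NO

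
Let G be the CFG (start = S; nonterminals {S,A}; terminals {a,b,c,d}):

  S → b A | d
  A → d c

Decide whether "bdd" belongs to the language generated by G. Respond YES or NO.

Convert to CNF:
  S -> T2 A | d
  A -> T0 T1
  T0 -> d
  T1 -> c
  T2 -> b

Fill CYK table bottom-up:
  T[0,0] 'b' = {T2}  orig:{}
  T[1,1] 'd' = {S,T0}  orig:{S}
  T[2,2] 'd' = {S,T0}  orig:{S}
  T[0,1] 'bd' = ∅
  T[1,2] 'dd' = ∅
  T[0,2] 'bdd' = ∅

S ∉ T[0,2] ⇒ NO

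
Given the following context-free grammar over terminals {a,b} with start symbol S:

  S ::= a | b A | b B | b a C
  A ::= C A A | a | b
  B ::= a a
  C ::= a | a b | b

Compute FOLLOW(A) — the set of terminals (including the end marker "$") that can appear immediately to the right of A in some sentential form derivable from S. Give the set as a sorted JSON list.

FIRST iteration:
[1]
  A via A→a: +{a}
  A via A→b: +{b}
  B via B→a a: +{a}
  C via C→a: +{a}
  C via C→b: +{b}
  S via S→a: +{a}
  S via S→b A: +{b}
  FIRST(S)={a,b}  FIRST(A)={a,b}  FIRST(B)={a}  FIRST(C)={a,b}
[2] (stable)
  FIRST(S)={a,b}  FIRST(A)={a,b}  FIRST(B)={a}  FIRST(C)={a,b}

FOLLOW iteration:
FOLLOW(S) := {$}
[1]
  A→C A A: FOLLOW(C) ⊇ FIRST(A) = {a,b}; new: +{a,b}
  A→C A A: FOLLOW(A) ⊇ FIRST(A) = {a,b}; new: +{a,b}
  S→b A: FOLLOW(A) ⊇ FOLLOW(S) ⊇ {$}; new: +{$}
  S→b B: FOLLOW(B) ⊇ FOLLOW(S) ⊇ {$}; new: +{$}
  S→b a C: FOLLOW(C) ⊇ FOLLOW(S) ⊇ {$}; new: +{$}
  S: {$}  A: {$,a,b}  B: {$}  C: {$,a,b}
[2] (no change)
  S: {$}  A: {$,a,b}  B: {$}  C: {$,a,b}

FOLLOW(A) = ["$", "a", "b"]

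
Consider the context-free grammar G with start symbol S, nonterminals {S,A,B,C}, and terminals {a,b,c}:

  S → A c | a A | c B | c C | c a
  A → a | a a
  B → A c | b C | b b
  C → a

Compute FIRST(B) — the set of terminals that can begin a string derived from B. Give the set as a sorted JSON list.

Compute FIRST by fixpoint:
[1]
  A via A→a: +{a}
  B via B→A c: +{a}
  B via B→b C: +{b}
  C via C→a: +{a}
  S via S→A c: +{a}
  S via S→c B: +{c}
  FIRST[S]={a,c}  FIRST[A]={a}  FIRST[B]={a,b}  FIRST[C]={a}
[2] — fixpoint
  FIRST[S]={a,c}  FIRST[A]={a}  FIRST[B]={a,b}  FIRST[C]={a}

FIRST(B) = ["a", "b"]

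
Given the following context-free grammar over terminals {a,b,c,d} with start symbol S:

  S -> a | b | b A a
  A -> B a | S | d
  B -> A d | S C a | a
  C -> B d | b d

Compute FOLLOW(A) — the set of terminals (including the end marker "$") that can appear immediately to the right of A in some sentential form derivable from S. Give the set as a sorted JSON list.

Compute FIRST by fixpoint:
pass 1:
  A via A→d: +{d}
  B via B→A d: +{d}
  B via B→a: +{a}
  C via C→B d: +{a,d}
  C via C→b d: +{b}
  S via S→a: +{a}
  S via S→b: +{b}
  FIRST(S)={a,b}  FIRST(A)={d}  FIRST(B)={a,d}  FIRST(C)={a,b,d}
pass 2:
  A via A→B a: +{a}
  A via A→S: +{b}
  B via B→A d: +{b}
  FIRST(S)={a,b}  FIRST(A)={a,b,d}  FIRST(B)={a,b,d}  FIRST(C)={a,b,d}
pass 3: (stable)
  FIRST(S)={a,b}  FIRST(A)={a,b,d}  FIRST(B)={a,b,d}  FIRST(C)={a,b,d}

Compute FOLLOW by fixpoint:
initialize: $ ∈ FOLLOW(S)
iter 1:
  A→B a: FOLLOW(B) ⊇ FIRST(a) = {a}; new: +{a}
  B→A d: FOLLOW(A) ⊇ FIRST(d) = {d}; new: +{d}
  B→S C a: FOLLOW(S) ⊇ FIRST(C) = {a,b,d}; new: +{a,b,d}
  B→S C a: FOLLOW(C) ⊇ FIRST(a) = {a}; new: +{a}
  C→B d: FOLLOW(B) ⊇ FIRST(d) = {d}; new: +{d}
  S→b A a: FOLLOW(A) ⊇ FIRST(a) = {a}; new: +{a}
  S: {$,a,b,d}  A: {a,d}  B: {a,d}  C: {a}
iter 2: (stable)
  S: {$,a,b,d}  A: {a,d}  B: {a,d}  C: {a}

FOLLOW(A) = ["a", "d"]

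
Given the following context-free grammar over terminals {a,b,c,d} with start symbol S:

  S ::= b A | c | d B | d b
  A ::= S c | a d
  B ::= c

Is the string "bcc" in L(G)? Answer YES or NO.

CNF form of G:
  S -> T2 B | T2 T3 | T3 A | c
  A -> S T0 | T1 T2
  B -> c
  T0 -> c
  T1 -> a
  T2 -> d
  T3 -> b

CYK table (by increasing span):
  cell(0,0) b: {T3}  orig:{}
  cell(1,1) c: {B,S,T0}  orig:{B,S}
  cell(2,2) c: {B,S,T0}  orig:{B,S}
  cell(0,1) bc: ∅
  cell(1,2) cc: {A}
  cell(0,2) bcc: {S}

S ∈ T[0,2] ⇒ YES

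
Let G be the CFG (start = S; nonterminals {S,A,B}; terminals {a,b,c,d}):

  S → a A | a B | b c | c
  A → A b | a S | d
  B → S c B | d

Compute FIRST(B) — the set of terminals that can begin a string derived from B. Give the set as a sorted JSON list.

Compute FIRST by fixpoint:
pass 1:
  A via A→a S: +{a}
  A via A→d: +{d}
  B via B→d: +{d}
  S via S→a A: +{a}
  S via S→b c: +{b}
  S via S→c: +{c}
  FIRST(S)={a,b,c}  FIRST(A)={a,d}  FIRST(B)={d}
pass 2:
  B via B→S c B: +{a,b,c}
  FIRST(S)={a,b,c}  FIRST(A)={a,d}  FIRST(B)={a,b,c,d}
pass 3: — fixpoint
  FIRST(S)={a,b,c}  FIRST(A)={a,d}  FIRST(B)={a,b,c,d}

FIRST(B) = ["a", "b", "c", "d"]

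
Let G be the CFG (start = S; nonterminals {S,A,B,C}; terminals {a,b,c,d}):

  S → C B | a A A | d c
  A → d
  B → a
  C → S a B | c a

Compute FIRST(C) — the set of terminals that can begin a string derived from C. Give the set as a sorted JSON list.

Compute FIRST by fixpoint:
iter 1:
  A via A→d: +{d}
  B via B→a: +{a}
  C via C→c a: +{c}
  S via S→C B: +{c}
  S via S→a A A: +{a}
  S via S→d c: +{d}
  FIRST[S]={a,c,d}  FIRST[A]={d}  FIRST[B]={a}  FIRST[C]={c}
iter 2:
  C via C→S a B: +{a,d}
  FIRST[S]={a,c,d}  FIRST[A]={d}  FIRST[B]={a}  FIRST[C]={a,c,d}
iter 3: (no change)
  FIRST[S]={a,c,d}  FIRST[A]={d}  FIRST[B]={a}  FIRST[C]={a,c,d}

FIRST(C) = ["a", "c", "d"]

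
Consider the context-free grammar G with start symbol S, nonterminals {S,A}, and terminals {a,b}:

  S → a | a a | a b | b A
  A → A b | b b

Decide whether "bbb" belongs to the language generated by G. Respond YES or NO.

Convert to CNF:
  S -> T0 A | T1 T0 | T1 T1 | a
  A -> A T0 | T0 T0
  T0 -> b
  T1 -> a

Fill CYK table bottom-up:
  [0..0]={T0}  "b"  orig:{}
  [1..1]={T0}  "b"  orig:{}
  [2..2]={T0}  "b"  orig:{}
  [0..1]={A}  "bb"
  [1..2]={A}  "bb"
  [0..2]={A,S}  "bbb"

S ∈ T[0,2] ⇒ YES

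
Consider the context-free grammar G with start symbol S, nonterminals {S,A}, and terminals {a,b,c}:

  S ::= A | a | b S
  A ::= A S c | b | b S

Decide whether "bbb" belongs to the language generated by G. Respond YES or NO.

CNF form of G:
  S -> A X3 | T1 S | a | b
  A -> A X2 | T1 S | b
  T0 -> c
  T1 -> b
  X2 -> S T0
  X3 -> S T0

CYK fill:
  T[0,0] 'b' = {A,S,T1}  orig:{A,S}
  T[1,1] 'b' = {A,S,T1}  orig:{A,S}
  T[2,2] 'b' = {A,S,T1}  orig:{A,S}
  T[0,1] 'bb' = {A,S}
  T[1,2] 'bb' = {A,S}
  T[0,2] 'bbb' = {A,S}

S ∈ T[0,2] ⇒ YES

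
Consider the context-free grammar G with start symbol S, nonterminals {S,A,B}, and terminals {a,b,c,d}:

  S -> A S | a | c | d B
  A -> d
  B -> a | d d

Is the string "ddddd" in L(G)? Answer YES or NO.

Convert to CNF:
  S -> A S | T0 B | a | c
  A -> d
  B -> T0 T0 | a
  T0 -> d

CYK table (by increasing span):
  [0..0]={A,T0}  "d"  orig:{A}
  [1..1]={A,T0}  "d"  orig:{A}
  [2..2]={A,T0}  "d"  orig:{A}
  [3..3]={A,T0}  "d"  orig:{A}
  [4..4]={A,T0}  "d"  orig:{A}
  [0..1]={B}  "dd"
  [1..2]={B}  "dd"
  [2..3]={B}  "dd"
  [3..4]={B}  "dd"
  [0..2]={S}  "ddd"
  [1..3]={S}  "ddd"
  [2..4]={S}  "ddd"
  [0..3]={S}  "dddd"
  [1..4]={S}  "dddd"
  [0..4]={S}  "ddddd"

S ∈ T[0,4] ⇒ YES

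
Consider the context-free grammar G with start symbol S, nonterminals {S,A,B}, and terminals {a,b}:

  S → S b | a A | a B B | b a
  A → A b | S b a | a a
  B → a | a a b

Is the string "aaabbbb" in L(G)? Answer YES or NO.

CNF form of G:
  S -> S T0 | T0 T1 | T1 A | T1 X4
  A -> A T0 | S X2 | T1 T1
  B -> T1 X3 | a
  T0 -> b
  T1 -> a
  X2 -> T0 T1
  X3 -> T1 T0
  X4 -> B B

CYK table (by increasing span):
  T[0,0] 'a' = {B,T1}  orig:{B}
  T[1,1] 'a' = {B,T1}  orig:{B}
  T[2,2] 'a' = {B,T1}  orig:{B}
  T[3,3] 'b' = {T0}  orig:{}
  T[4,4] 'b' = {T0}  orig:{}
  T[5,5] 'b' = {T0}  orig:{}
  T[6,6] 'b' = {T0}  orig:{}
  T[0,1] 'aa' = {A,X4}  orig:{A}
  T[1,2] 'aa' = {A,X4}  orig:{A}
  T[2,3] 'ab' = {X3}  orig:{}
  T[3,4] 'bb' = ∅
  T[4,5] 'bb' = ∅
  T[5,6] 'bb' = ∅
  T[0,2] 'aaa' = {S}
  T[1,3] 'aab' = {A,B}
  T[2,4] 'abb' = ∅
  T[3,5] 'bbb' = ∅
  T[4,6] 'bbb' = ∅
  T[0,3] 'aaab' = {S,X4}  orig:{S}
  T[1,4] 'aabb' = {A}
  T[2,5] 'abbb' = ∅
  T[3,6] 'bbbb' = ∅
  T[0,4] 'aaabb' = {S}
  T[1,5] 'aabbb' = {A}
  T[2,6] 'abbbb' = ∅
  T[0,5] 'aaabbb' = {S}
  T[1,6] 'aabbbb' = {A}
  T[0,6] 'aaabbbb' = {S}

S ∈ T[0,6] ⇒ YES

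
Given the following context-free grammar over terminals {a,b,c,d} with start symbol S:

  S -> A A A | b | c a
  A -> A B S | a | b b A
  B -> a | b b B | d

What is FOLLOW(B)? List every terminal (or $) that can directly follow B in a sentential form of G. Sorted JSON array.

FIRST iteration:
pass 1:
  A via A→a: +{a}
  A via A→b b A: +{b}
  B via B→a: +{a}
  B via B→b b B: +{b}
  B via B→d: +{d}
  S via S→A A A: +{a,b}
  S via S→c a: +{c}
  S: {a,b,c}  A: {a,b}  B: {a,b,d}
pass 2: (no change)
  S: {a,b,c}  A: {a,b}  B: {a,b,d}

FOLLOW iteration:
FOLLOW(S) := {$}
round 1:
  A→A B S: FOLLOW(A) ⊇ FIRST(B) = {a,b,d}; new: +{a,b,d}
  A→A B S: FOLLOW(B) ⊇ FIRST(S) = {a,b,c}; new: +{a,b,c}
  A→A B S: FOLLOW(S) ⊇ FOLLOW(A) ⊇ {a,b,d}; new: +{a,b,d}
  S→A A A: FOLLOW(A) ⊇ FOLLOW(S) ⊇ {$,a,b,d}; new: +{$}
  FOLLOW[S]={$,a,b,d}  FOLLOW[A]={$,a,b,d}  FOLLOW[B]={a,b,c}
round 2: — fixpoint
  FOLLOW[S]={$,a,b,d}  FOLLOW[A]={$,a,b,d}  FOLLOW[B]={a,b,c}

FOLLOW(B) = ["a", "b", "c"]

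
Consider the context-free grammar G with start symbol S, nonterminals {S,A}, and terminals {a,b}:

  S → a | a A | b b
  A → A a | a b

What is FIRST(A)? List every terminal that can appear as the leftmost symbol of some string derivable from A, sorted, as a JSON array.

FIRST iteration:
[1]
  A via A→a b: +{a}
  S via S→a: +{a}
  S via S→b b: +{b}
  FIRST(S)={a,b}  FIRST(A)={a}
[2] — fixpoint
  FIRST(S)={a,b}  FIRST(A)={a}

FIRST(A) = ["a"]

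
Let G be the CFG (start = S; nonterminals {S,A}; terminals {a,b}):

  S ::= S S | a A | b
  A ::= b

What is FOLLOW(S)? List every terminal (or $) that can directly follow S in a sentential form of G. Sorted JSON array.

Compute FIRST by fixpoint:
[1]
  A via A→b: +{b}
  S via S→a A: +{a}
  S via S→b: +{b}
  FIRST(S)={a,b}  FIRST(A)={b}
[2] (stable)
  FIRST(S)={a,b}  FIRST(A)={b}

FOLLOW sets:
initialize: $ ∈ FOLLOW(S)
iter 1:
  S→S S: FOLLOW(S) ⊇ FIRST(S) = {a,b}; new: +{a,b}
  S→a A: FOLLOW(A) ⊇ FOLLOW(S) ⊇ {$,a,b}; new: +{$,a,b}
  FOLLOW[S]={$,a,b}  FOLLOW[A]={$,a,b}
iter 2: done
  FOLLOW[S]={$,a,b}  FOLLOW[A]={$,a,b}

FOLLOW(S) = ["$", "a", "b"]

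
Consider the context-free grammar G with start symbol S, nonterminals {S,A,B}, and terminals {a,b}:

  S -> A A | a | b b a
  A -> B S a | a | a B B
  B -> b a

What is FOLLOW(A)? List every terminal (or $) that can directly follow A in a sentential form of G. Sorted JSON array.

FIRST sets, iterate to fixpoint:
[1]
  A via A→a: +{a}
  B via B→b a: +{b}
  S via S→A A: +{a}
  S via S→b b a: +{b}
  FIRST[S]={a,b}  FIRST[A]={a}  FIRST[B]={b}
[2]
  A via A→B S a: +{b}
  FIRST[S]={a,b}  FIRST[A]={a,b}  FIRST[B]={b}
[3] (stable)
  FIRST[S]={a,b}  FIRST[A]={a,b}  FIRST[B]={b}

FOLLOW sets:
FOLLOW(S) := {$}
iter 1:
  A→B S a: FOLLOW(B) ⊇ FIRST(S) = {a,b}; new: +{a,b}
  A→B S a: FOLLOW(S) ⊇ FIRST(a) = {a}; new: +{a}
  S→A A: FOLLOW(A) ⊇ FIRST(A) = {a,b}; new: +{a,b}
  S→A A: FOLLOW(A) ⊇ FOLLOW(S) ⊇ {$,a}; new: +{$}
  S: {$,a}  A: {$,a,b}  B: {a,b}
iter 2:
  A→a B B: FOLLOW(B) ⊇ FOLLOW(A) ⊇ {$,a,b}; new: +{$}
  S: {$,a}  A: {$,a,b}  B: {$,a,b}
iter 3: (no change)
  S: {$,a}  A: {$,a,b}  B: {$,a,b}

FOLLOW(A) = ["$", "a", "b"]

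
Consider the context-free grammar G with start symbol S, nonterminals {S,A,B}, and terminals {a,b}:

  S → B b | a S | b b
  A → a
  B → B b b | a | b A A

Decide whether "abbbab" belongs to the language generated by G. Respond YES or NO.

CNF form of G:
  S -> B T0 | T0 T0 | T1 S
  A -> a
  B -> B X2 | T0 X3 | a
  T0 -> b
  T1 -> a
  X2 -> T0 T0
  X3 -> A A

Fill CYK table bottom-up:
  T[0,0] 'a' = {A,B,T1}  orig:{A,B}
  T[1,1] 'b' = {T0}  orig:{}
  T[2,2] 'b' = {T0}  orig:{}
  T[3,3] 'b' = {T0}  orig:{}
  T[4,4] 'a' = {A,B,T1}  orig:{A,B}
  T[5,5] 'b' = {T0}  orig:{}
  T[0,1] 'ab' = {S}
  T[1,2] 'bb' = {S,X2}  orig:{S}
  T[2,3] 'bb' = {S,X2}  orig:{S}
  T[3,4] 'ba' = ∅
  T[4,5] 'ab' = {S}
  T[0,2] 'abb' = {B,S}
  T[1,3] 'bbb' = ∅
  T[2,4] 'bba' = ∅
  T[3,5] 'bab' = ∅
  T[0,3] 'abbb' = {S}
  T[1,4] 'bbba' = ∅
  T[2,5] 'bbab' = ∅
  T[0,4] 'abbba' = ∅
  T[1,5] 'bbbab' = ∅
  T[0,5] 'abbbab' = ∅

S ∉ T[0,5] ⇒ NO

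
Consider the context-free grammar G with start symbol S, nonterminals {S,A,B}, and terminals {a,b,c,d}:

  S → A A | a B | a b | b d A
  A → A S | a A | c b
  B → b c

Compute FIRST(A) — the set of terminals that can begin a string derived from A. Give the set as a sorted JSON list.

FIRST sets, iterate to fixpoint:
[1]
  A via A→a A: +{a}
  A via A→c b: +{c}
  B via B→b c: +{b}
  S via S→A A: +{a,c}
  S via S→b d A: +{b}
  S: {a,b,c}  A: {a,c}  B: {b}
[2] done
  S: {a,b,c}  A: {a,c}  B: {b}

FIRST(A) = ["a", "c"]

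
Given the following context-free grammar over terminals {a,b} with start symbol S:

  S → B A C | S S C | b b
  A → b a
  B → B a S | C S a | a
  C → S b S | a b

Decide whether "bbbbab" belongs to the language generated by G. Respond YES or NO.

Convert to CNF:
  S -> B X5 | S X6 | T0 T0
  A -> T0 T1
  B -> B X2 | C X3 | a
  C -> S X4 | T1 T0
  T0 -> b
  T1 -> a
  X2 -> T1 S
  X3 -> S T1
  X4 -> T0 S
  X5 -> A C
  X6 -> S C

CYK fill:
  T[0,0] 'b' = {T0}  orig:{}
  T[1,1] 'b' = {T0}  orig:{}
  T[2,2] 'b' = {T0}  orig:{}
  T[3,3] 'b' = {T0}  orig:{}
  T[4,4] 'a' = {B,T1}  orig:{B}
  T[5,5] 'b' = {T0}  orig:{}
  T[0,1] 'bb' = {S}
  T[1,2] 'bb' = {S}
  T[2,3] 'bb' = {S}
  T[3,4] 'ba' = {A}
  T[4,5] 'ab' = {C}
  T[0,2] 'bbb' = {X4}  orig:{}
  T[1,3] 'bbb' = {X4}  orig:{}
  T[2,4] 'bba' = {X3}  orig:{}
  T[3,5] 'bab' = ∅
  T[0,3] 'bbbb' = ∅
  T[1,4] 'bbba' = ∅
  T[2,5] 'bbab' = {X6}  orig:{}
  T[0,4] 'bbbba' = ∅
  T[1,5] 'bbbab' = ∅
  T[0,5] 'bbbbab' = {S}

S ∈ T[0,5] ⇒ YES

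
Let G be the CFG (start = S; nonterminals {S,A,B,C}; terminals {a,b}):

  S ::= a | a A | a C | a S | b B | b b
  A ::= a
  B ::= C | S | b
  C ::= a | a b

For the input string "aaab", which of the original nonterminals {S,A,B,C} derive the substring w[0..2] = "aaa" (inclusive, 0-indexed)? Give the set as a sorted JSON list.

CNF form of G:
  S -> T0 A | T0 C | T0 S | T1 B | T1 T1 | a
  A -> a
  B -> T0 A | T0 C | T0 S | T0 T1 | T1 B | T1 T1 | a | b
  C -> T0 T1 | a
  T0 -> a
  T1 -> b

CYK table (by increasing span) — only the sub-triangle for w[0..2]:
  [0..0]={A,B,C,S,T0}  "a"  orig:{A,B,C,S}
  [1..1]={A,B,C,S,T0}  "a"  orig:{A,B,C,S}
  [2..2]={A,B,C,S,T0}  "a"  orig:{A,B,C,S}
  [0..1]={B,S}  "aa"
  [1..2]={B,S}  "aa"
  [0..2]={B,S}  "aaa"

Original NTs in T[0,2] deriving "aaa": ["B", "S"]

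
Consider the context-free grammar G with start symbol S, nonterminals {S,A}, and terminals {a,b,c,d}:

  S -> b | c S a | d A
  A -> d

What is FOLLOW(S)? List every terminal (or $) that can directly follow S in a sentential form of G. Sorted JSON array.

FIRST sets, iterate to fixpoint:
pass 1:
  A via A→d: +{d}
  S via S→b: +{b}
  S via S→c S a: +{c}
  S via S→d A: +{d}
  FIRST[S]={b,c,d}  FIRST[A]={d}
pass 2: (stable)
  FIRST[S]={b,c,d}  FIRST[A]={d}

Compute FOLLOW by fixpoint:
seed FOLLOW(S) with $
pass 1:
  S→c S a: FOLLOW(S) ⊇ FIRST(a) = {a}; new: +{a}
  S→d A: FOLLOW(A) ⊇ FOLLOW(S) ⊇ {$,a}; new: +{$,a}
  S: {$,a}  A: {$,a}
pass 2: (stable)
  S: {$,a}  A: {$,a}

FOLLOW(S) = ["$", "a"]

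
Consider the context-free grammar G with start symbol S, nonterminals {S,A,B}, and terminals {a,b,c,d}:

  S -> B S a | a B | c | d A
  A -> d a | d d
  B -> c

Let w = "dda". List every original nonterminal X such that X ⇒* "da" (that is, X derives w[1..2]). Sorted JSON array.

CNF form of G:
  S -> B X2 | T0 A | T1 B | c
  A -> T0 T0 | T0 T1
  B -> c
  T0 -> d
  T1 -> a
  X2 -> S T1

CYK table (by increasing span), restricted to cells inside w[1..2]:
  cell(1,1) d: {T0}  orig:{}
  cell(2,2) a: {T1}  orig:{}
  cell(1,2) da: {A}

Original NTs in T[1,2] deriving "da": ["A"]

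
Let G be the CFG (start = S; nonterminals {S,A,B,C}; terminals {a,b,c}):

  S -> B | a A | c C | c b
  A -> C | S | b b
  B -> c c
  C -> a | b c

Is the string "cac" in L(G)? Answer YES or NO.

Convert to CNF:
  S -> T0 A | T2 C | T2 T1 | T2 T2
  A -> T0 A | T1 T1 | T1 T2 | T2 C | T2 T1 | T2 T2 | a
  B -> T2 T2
  C -> T1 T2 | a
  T0 -> a
  T1 -> b
  T2 -> c

CYK table (by increasing span):
  T[0,0] 'c' = {T2}  orig:{}
  T[1,1] 'a' = {A,C,T0}  orig:{A,C}
  T[2,2] 'c' = {T2}  orig:{}
  T[0,1] 'ca' = {A,S}
  T[1,2] 'ac' = ∅
  T[0,2] 'cac' = ∅

S ∉ T[0,2] ⇒ NO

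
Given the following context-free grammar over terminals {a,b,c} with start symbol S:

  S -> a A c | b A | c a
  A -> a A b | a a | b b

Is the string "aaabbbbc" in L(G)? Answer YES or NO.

Convert to CNF:
  S -> T0 X4 | T1 A | T2 T0
  A -> T0 T0 | T0 X3 | T1 T1
  T0 -> a
  T1 -> b
  T2 -> c
  X3 -> A T1
  X4 -> A T2

CYK table (by increasing span):
  T[0,0] 'a' = {T0}  orig:{}
  T[1,1] 'a' = {T0}  orig:{}
  T[2,2] 'a' = {T0}  orig:{}
  T[3,3] 'b' = {T1}  orig:{}
  T[4,4] 'b' = {T1}  orig:{}
  T[5,5] 'b' = {T1}  orig:{}
  T[6,6] 'b' = {T1}  orig:{}
  T[7,7] 'c' = {T2}  orig:{}
  T[0,1] 'aa' = {A}
  T[1,2] 'aa' = {A}
  T[2,3] 'ab' = ∅
  T[3,4] 'bb' = {A}
  T[4,5] 'bb' = {A}
  T[5,6] 'bb' = {A}
  T[6,7] 'bc' = ∅
  T[0,2] 'aaa' = ∅
  T[1,3] 'aab' = {X3}  orig:{}
  T[2,4] 'abb' = ∅
  T[3,5] 'bbb' = {S,X3}  orig:{S}
  T[4,6] 'bbb' = {S,X3}  orig:{S}
  T[5,7] 'bbc' = {X4}  orig:{}
  T[0,3] 'aaab' = {A}
  T[1,4] 'aabb' = ∅
  T[2,5] 'abbb' = {A}
  T[3,6] 'bbbb' = ∅
  T[4,7] 'bbbc' = ∅
  T[0,4] 'aaabb' = {X3}  orig:{}
  T[1,5] 'aabbb' = ∅
  T[2,6] 'abbbb' = {X3}  orig:{}
  T[3,7] 'bbbbc' = ∅
  T[0,5] 'aaabbb' = ∅
  T[1,6] 'aabbbb' = {A}
  T[2,7] 'abbbbc' = ∅
  T[0,6] 'aaabbbb' = ∅
  T[1,7] 'aabbbbc' = {X4}  orig:{}
  T[0,7] 'aaabbbbc' = {S}

S ∈ T[0,7] ⇒ YES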